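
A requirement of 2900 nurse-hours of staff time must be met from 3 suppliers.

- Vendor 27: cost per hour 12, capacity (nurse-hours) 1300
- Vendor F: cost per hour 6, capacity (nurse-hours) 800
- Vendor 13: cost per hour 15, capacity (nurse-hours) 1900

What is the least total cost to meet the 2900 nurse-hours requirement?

32400

Use suppliers in increasing cost order.
Vendor F (6): use full 800 → 2100 nurse-hours to go.
Take 1300 from Vendor 27 at 12 → need 800 more.
Vendor 13 at 15: take 800 of its 1900 → requirement met.
Cost = 800×6 + 1300×12 + 800×15 = 32400.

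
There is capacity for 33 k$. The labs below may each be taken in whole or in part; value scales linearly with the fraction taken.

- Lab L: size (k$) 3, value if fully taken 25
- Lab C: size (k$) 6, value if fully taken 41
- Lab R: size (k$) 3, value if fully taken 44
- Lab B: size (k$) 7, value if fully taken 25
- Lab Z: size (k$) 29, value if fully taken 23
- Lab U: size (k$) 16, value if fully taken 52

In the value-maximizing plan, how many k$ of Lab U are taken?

14

Sort by value density: Lab R 44/3≈14.7, Lab L 25/3≈8.33, Lab C 41/6≈6.83, Lab B 25/7≈3.57, Lab U 52/16≈3.25, Lab Z 23/29≈0.793.
Lab R: take in full, 3 k$ for value 44 → 30 left.
All 3 k$ of Lab L fit (value 25) → 27 remain.
Lab C: take in full, 6 k$ for value 41 → 21 left.
Take all of Lab B (7 k$, value 25) → 14 k$ left.
14 k$ left: a 14/16 share of Lab U gives 52×14/16 = 45.5.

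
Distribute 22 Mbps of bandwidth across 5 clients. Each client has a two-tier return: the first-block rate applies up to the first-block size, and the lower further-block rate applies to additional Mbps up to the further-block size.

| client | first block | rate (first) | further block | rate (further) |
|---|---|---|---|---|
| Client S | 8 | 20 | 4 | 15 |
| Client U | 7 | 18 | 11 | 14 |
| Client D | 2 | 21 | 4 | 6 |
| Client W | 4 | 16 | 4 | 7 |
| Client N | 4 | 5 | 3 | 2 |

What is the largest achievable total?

407

Treat each block as its own option and order by rate: Client D/tier1 21 > Client S/tier1 20 > Client U/tier1 18 > Client W/tier1 16 > Client S/tier2 15 > Client U/tier2 14 > Client W/tier2 7 > Client D/tier2 6 > Client N/tier1 5 > Client N/tier2 2.
Client D/tier1 (21): +2 ; 20 left.
Client S tier1 at 20: fill all 8 ; 12 left.
Client U tier1 at 18: fill all 7 ; 5 left.
Client W/tier1 (16): +4 ; 1 left.
1 remain; put them into Client S tier2 at 15.
Total = 21×2 + 20×8 + 18×7 + 16×4 + 15×1 = 407.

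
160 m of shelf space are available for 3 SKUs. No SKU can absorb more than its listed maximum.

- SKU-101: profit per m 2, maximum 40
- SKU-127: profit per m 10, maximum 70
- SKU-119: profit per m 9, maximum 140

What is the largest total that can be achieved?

Rank by profit per m: SKU-127 10 > SKU-119 9 > SKU-101 2.
Give SKU-127 70 to hit its cap of 70 → 90 left.
SKU-119: +90 (room for 140) → 90. Pool exhausted.
Total = 10×70 + 9×90 = 1510.

1510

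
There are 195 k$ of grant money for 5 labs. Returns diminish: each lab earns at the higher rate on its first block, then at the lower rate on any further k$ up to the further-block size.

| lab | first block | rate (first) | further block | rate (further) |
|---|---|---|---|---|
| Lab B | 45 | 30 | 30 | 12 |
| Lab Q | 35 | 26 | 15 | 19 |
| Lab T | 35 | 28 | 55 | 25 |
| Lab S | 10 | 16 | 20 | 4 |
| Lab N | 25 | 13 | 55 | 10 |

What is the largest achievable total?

Rank every tier by rate: Lab B/first 30 > Lab T/first 28 > Lab Q/first 26 > Lab T/second 25 > Lab Q/second 19 > Lab S/first 16 > Lab N/first 13 > Lab B/second 12 > Lab N/second 10 > Lab S/second 4.
Lab B first at 30: fill all 45 ; 150 left.
Fill Lab T first block (35 at 28) ; 115 left.
Lab Q first at 26: fill all 35 ; 80 left.
Lab T/second (25): +55 ; 25 left.
Lab Q second at 19: fill all 15 ; 10 left.
Fill Lab S first block (10 at 16) ; 0 left.
Total = 30×45 + 28×35 + 26×35 + 25×55 + 19×15 + 16×10 = 5060.

5060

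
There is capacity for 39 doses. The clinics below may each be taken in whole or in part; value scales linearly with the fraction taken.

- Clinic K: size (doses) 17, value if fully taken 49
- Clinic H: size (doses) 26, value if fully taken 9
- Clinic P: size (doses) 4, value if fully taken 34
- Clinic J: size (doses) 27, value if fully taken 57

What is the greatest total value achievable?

121

Rank by value-to-size ratio: Clinic P 34/4≈8.5, Clinic K 49/17≈2.88, Clinic J 57/27≈2.11, Clinic H 9/26≈0.346.
All 4 doses of Clinic P fit (value 34) → 35 remain.
Take all of Clinic K (17 doses, value 49) → 18 doses left.
Fill the last 18 doses with part of Clinic J: 18/27 of it earns 38.
Total value = 121.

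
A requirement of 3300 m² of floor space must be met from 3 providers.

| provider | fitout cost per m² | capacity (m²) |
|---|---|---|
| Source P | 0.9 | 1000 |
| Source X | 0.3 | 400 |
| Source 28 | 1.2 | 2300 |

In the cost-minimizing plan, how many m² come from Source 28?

1900

Fill from the cheapest provider first.
Source X (0.3): use full 400 — 2900 m² to go.
Source P (0.9): use full 1000 — 1900 m² to go.
Source 28 at 1.2: take 1900 of its 2300 — requirement met.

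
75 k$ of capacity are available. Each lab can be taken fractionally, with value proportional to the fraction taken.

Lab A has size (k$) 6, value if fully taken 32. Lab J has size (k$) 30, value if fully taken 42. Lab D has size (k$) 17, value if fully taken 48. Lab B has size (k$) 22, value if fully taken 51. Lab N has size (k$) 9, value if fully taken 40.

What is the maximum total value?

200.4

Rank by value-to-size ratio: Lab A 32/6≈5.33, Lab N 40/9≈4.44, Lab D 48/17≈2.82, Lab B 51/22≈2.32, Lab J 42/30≈1.4.
Lab A: take in full, 6 k$ for value 32 ; 69 left.
All 9 k$ of Lab N fit (value 40) ; 60 remain.
All 17 k$ of Lab D fit (value 48) ; 43 remain.
All 22 k$ of Lab B fit (value 51) ; 21 remain.
Fill the last 21 k$ with part of Lab J: 21/30 of it earns 29.4.
Total value = 200.4.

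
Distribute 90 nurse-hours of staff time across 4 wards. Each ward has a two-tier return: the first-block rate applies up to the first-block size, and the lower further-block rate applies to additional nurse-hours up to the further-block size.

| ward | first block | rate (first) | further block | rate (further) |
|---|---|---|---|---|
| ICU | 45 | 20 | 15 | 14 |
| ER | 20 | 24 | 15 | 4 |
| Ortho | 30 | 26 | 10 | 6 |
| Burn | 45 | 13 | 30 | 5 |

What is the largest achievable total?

2060

Treat each block as its own option and order by rate: Ortho/T1 26 > ER/T1 24 > ICU/T1 20 > ICU/T2 14 > Burn/T1 13 > Ortho/T2 6 > Burn/T2 5 > ER/T2 4.
Fill Ortho T1 block (30 at 26) ; 60 left.
ER/T1 (24): +20 ; 40 left.
ICU/T1: +40 of 45 at 20; pool empty.
Total = 26×30 + 24×20 + 20×40 = 2060.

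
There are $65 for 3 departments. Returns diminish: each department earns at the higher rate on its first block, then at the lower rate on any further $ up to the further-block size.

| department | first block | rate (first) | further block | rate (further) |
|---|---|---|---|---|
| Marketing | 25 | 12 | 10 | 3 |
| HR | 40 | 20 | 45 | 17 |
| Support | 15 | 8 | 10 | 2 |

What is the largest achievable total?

Treat each block as its own option and order by rate: HR/tier1 20 > HR/tier2 17 > Marketing/tier1 12 > Support/tier1 8 > Marketing/tier2 3 > Support/tier2 2.
HR/tier1 (20): +40 — 25 left.
HR tier2 at 17: only 25 left, fill 25.
Total = 20×40 + 17×25 = 1225.

1225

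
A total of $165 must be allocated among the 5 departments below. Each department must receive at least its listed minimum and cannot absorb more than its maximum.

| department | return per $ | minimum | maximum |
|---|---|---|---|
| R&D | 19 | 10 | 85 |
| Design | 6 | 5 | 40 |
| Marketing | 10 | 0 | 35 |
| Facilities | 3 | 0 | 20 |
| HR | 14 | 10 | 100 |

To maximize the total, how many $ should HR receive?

75

Meeting every minimum uses 10+5+0+0+10 = 25 $, leaving 140.
Rank by return per $: R&D 19 > HR 14 > Marketing 10 > Design 6 > Facilities 3.
Give R&D 75 more to hit its cap of 85 — 65 left.
Only 65 left; HR takes them to reach 75.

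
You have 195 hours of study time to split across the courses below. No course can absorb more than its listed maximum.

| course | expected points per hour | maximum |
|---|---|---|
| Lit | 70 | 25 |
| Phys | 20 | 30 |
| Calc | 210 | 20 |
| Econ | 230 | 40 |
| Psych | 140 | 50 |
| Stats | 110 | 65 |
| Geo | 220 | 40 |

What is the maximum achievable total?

Highest expected points per hour first: Econ 230 > Geo 220 > Calc 210 > Psych 140 > Stats 110 > Lit 70 > Phys 20.
Give Econ 40 to hit its cap of 40 — 155 left.
Geo takes 40 to reach its cap of 40 — 115 left.
Calc: +20 to 20 (cap) — 95 left.
Give Psych 50 to hit its cap of 50 — 45 left.
Stats has room for 65 but only 45 remain, so it gets 45.
Total = 210×20 + 230×40 + 140×50 + 110×45 + 220×40 = 34150.

34150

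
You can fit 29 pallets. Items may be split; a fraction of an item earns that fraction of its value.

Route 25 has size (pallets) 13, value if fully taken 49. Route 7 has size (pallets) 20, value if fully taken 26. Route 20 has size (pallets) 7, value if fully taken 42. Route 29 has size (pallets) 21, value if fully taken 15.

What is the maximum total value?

Best value per unit of size first: Route 20 42/7≈6, Route 25 49/13≈3.77, Route 7 26/20≈1.3, Route 29 15/21≈0.714.
Route 20: take in full, 7 pallets for value 42 — 22 left.
Take all of Route 25 (13 pallets, value 49) — 9 pallets left.
9 pallets left: a 9/20 share of Route 7 gives 26×9/20 = 11.7.
Total value = 102.7.

102.7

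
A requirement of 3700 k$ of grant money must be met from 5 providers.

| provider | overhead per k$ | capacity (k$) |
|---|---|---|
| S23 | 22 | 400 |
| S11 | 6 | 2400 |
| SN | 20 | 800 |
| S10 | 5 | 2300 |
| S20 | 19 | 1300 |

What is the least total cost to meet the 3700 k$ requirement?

Cheapest first:
S10 at 5: take all 2300 k$ ; 1400 still needed.
Take 1400 from S11 at 6 to finish.
S20, SN, S23: unused.
Cost = 2300×5 + 1400×6 = 19900.

19900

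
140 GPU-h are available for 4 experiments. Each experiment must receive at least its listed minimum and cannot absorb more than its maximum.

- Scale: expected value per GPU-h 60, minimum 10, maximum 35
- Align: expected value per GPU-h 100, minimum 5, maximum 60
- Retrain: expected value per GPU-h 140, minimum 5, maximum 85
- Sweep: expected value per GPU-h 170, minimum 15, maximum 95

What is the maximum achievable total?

21450

Meeting every minimum uses 10+5+5+15 = 35 GPU-h, leaving 105.
Rank by expected value per GPU-h: Sweep 170 > Retrain 140 > Align 100 > Scale 60.
Give Sweep 80 more to hit its cap of 95 → 25 left.
Only 25 left; Retrain takes them to reach 30.
Total = 60×10 + 100×5 + 140×30 + 170×95 = 21450.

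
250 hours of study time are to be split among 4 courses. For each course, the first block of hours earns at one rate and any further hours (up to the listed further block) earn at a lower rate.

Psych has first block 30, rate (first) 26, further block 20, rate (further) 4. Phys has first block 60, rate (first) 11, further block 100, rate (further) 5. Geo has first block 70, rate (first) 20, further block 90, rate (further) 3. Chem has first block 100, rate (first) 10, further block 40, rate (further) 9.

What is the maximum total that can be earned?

Rank every tier by rate: Psych/T1 26 > Geo/T1 20 > Phys/T1 11 > Chem/T1 10 > Chem/T2 9 > Phys/T2 5 > Psych/T2 4 > Geo/T2 3.
Psych/T1 (26): +30 ; 220 left.
Fill Geo T1 block (70 at 20) ; 150 left.
Phys T1 at 11: fill all 60 ; 90 left.
90 remain; put them into Chem T1 at 10.
Total = 26×30 + 20×70 + 11×60 + 10×90 = 3740.

3740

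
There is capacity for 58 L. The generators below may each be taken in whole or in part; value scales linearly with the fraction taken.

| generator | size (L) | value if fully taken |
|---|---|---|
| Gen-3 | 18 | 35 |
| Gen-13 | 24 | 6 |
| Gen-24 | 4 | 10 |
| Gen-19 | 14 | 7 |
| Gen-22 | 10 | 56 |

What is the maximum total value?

111

Rank by value-to-size ratio: Gen-22 56/10≈5.6, Gen-24 10/4≈2.5, Gen-3 35/18≈1.94, Gen-19 7/14≈0.5, Gen-13 6/24≈0.25.
All 10 L of Gen-22 fit (value 56) — 48 remain.
Gen-24: take in full, 4 L for value 10 — 44 left.
Take all of Gen-3 (18 L, value 35) — 26 L left.
All 14 L of Gen-19 fit (value 7) — 12 remain.
12 L left: a 12/24 share of Gen-13 gives 6×12/24 = 3.
Total value = 111.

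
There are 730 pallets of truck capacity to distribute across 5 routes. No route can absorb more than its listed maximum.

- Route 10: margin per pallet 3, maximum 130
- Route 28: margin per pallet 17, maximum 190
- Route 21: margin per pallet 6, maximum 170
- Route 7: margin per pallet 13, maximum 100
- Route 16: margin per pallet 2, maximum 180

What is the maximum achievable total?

6220

Order the routes by margin per pallet: Route 28 17 > Route 7 13 > Route 21 6 > Route 10 3 > Route 16 2.
Route 28: +190 to 190 (cap) ; 540 left.
Route 7: +100 to 100 (cap) ; 440 left.
Give Route 21 170 to hit its cap of 170 ; 270 left.
Route 10: +130 to 130 (cap) ; 140 left.
Route 16: +140 (room for 180) → 140. Pool exhausted.
Total = 3×130 + 17×190 + 6×170 + 13×100 + 2×140 = 6220.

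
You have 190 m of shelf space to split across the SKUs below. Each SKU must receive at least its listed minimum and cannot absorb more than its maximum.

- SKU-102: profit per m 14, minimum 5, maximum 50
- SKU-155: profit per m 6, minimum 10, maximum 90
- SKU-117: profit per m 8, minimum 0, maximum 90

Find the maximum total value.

Meeting every minimum uses 5+10+0 = 15 m, leaving 175.
Rank by profit per m: SKU-102 14 > SKU-117 8 > SKU-155 6.
SKU-102 takes 45 more to reach its cap of 50 → 130 left.
SKU-117: +90 to 90 (cap) → 40 left.
SKU-155 has room for 80 more but only 40 remain, so it gets 50.
Total = 14×50 + 6×50 + 8×90 = 1720.

1720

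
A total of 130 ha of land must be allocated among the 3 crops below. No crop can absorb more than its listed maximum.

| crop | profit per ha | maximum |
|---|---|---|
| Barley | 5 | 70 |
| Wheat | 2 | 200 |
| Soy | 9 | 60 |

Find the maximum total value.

Highest profit per ha first: Soy 9 > Barley 5 > Wheat 2.
Give Soy 60 to hit its cap of 60 ; 70 left.
Give Barley 70 to hit its cap of 70 ; 0 left.
Total = 5×70 + 9×60 = 890.

890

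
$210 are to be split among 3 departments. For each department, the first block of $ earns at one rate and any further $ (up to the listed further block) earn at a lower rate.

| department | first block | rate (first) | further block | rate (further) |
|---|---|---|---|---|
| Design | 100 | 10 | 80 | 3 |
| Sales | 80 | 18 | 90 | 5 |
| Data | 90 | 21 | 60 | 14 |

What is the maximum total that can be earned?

Rank every tier by rate: Data/tier1 21 > Sales/tier1 18 > Data/tier2 14 > Design/tier1 10 > Sales/tier2 5 > Design/tier2 3.
Data/tier1 (21): +90 ; 120 left.
Sales tier1 at 18: fill all 80 ; 40 left.
Data tier2 at 14: only 40 left, fill 40.
Total = 21×90 + 18×80 + 14×40 = 3890.

3890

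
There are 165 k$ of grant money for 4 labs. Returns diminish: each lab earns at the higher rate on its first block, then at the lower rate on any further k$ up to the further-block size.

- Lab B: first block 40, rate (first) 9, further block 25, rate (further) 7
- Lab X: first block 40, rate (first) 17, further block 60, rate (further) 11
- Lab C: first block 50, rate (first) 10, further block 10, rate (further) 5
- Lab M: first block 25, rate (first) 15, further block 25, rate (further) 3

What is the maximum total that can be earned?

Order all 8 blocks by rate: Lab X/first 17 > Lab M/first 15 > Lab X/second 11 > Lab C/first 10 > Lab B/first 9 > Lab B/second 7 > Lab C/second 5 > Lab M/second 3.
Lab X first at 17: fill all 40 → 125 left.
Lab M first at 15: fill all 25 → 100 left.
Fill Lab X second block (60 at 11) → 40 left.
Lab C first at 10: only 40 left, fill 40.
Total = 17×40 + 15×25 + 11×60 + 10×40 = 2115.

2115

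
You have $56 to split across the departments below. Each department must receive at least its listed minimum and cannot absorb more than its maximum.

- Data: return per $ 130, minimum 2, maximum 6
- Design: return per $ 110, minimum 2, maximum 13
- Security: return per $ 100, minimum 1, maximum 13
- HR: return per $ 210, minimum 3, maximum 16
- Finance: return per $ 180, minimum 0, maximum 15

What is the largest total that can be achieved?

Meeting every minimum uses 2+2+1+3+0 = 8 $, leaving 48.
Order the departments by return per $: HR 210 > Finance 180 > Data 130 > Design 110 > Security 100.
HR: +13 to 16 (cap) ; 35 left.
Finance: +15 to 15 (cap) ; 20 left.
Give Data 4 more to hit its cap of 6 ; 16 left.
Design takes 11 more to reach its cap of 13 ; 5 left.
Security has room for 12 more but only 5 remain, so it gets 6.
Total = 130×6 + 110×13 + 100×6 + 210×16 + 180×15 = 8870.

8870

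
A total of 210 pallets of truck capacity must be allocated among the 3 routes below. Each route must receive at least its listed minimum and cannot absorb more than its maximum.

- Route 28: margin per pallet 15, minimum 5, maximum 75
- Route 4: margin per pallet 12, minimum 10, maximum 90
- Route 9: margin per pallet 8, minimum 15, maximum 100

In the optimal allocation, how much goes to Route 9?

Meeting every minimum uses 5+10+15 = 30 pallets, leaving 180.
Highest margin per pallet first: Route 28 15 > Route 4 12 > Route 9 8.
Route 28: +70 to 75 (cap) ; 110 left.
Route 4: +80 to 90 (cap) ; 30 left.
Route 9: +30 (room for 85) → 45. Pool exhausted.

45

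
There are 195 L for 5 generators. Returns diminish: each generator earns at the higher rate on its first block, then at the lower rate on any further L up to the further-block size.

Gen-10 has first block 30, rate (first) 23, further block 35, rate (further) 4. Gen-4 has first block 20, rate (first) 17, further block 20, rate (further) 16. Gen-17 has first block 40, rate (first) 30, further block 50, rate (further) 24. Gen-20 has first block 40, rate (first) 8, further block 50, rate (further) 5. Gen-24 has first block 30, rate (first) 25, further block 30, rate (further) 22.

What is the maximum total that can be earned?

Order all 10 blocks by rate: Gen-17/first 30 > Gen-24/first 25 > Gen-17/second 24 > Gen-10/first 23 > Gen-24/second 22 > Gen-4/first 17 > Gen-4/second 16 > Gen-20/first 8 > Gen-20/second 5 > Gen-10/second 4.
Gen-17 first at 30: fill all 40 → 155 left.
Gen-24/first (25): +30 → 125 left.
Gen-17/second (24): +50 → 75 left.
Gen-10 first at 23: fill all 30 → 45 left.
Fill Gen-24 second block (30 at 22) → 15 left.
Gen-4 first at 17: only 15 left, fill 15.
Total = 30×40 + 25×30 + 24×50 + 23×30 + 22×30 + 17×15 = 4755.

4755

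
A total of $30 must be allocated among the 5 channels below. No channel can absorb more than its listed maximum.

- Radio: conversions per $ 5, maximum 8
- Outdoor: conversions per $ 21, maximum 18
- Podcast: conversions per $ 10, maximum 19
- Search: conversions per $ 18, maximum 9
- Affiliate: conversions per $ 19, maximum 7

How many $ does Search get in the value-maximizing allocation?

5

Rank by conversions per $: Outdoor 21 > Affiliate 19 > Search 18 > Podcast 10 > Radio 5.
Give Outdoor 18 to hit its cap of 18 → 12 left.
Give Affiliate 7 to hit its cap of 7 → 5 left.
Search: +5 (room for 9) → 5. Pool exhausted.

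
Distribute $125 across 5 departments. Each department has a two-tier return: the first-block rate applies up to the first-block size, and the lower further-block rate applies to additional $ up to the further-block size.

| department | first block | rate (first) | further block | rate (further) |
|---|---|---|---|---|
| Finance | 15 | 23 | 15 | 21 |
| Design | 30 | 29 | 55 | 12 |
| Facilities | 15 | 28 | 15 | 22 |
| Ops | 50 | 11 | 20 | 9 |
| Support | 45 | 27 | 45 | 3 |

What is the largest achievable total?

3285

Rank every tier by rate: Design/T1 29 > Facilities/T1 28 > Support/T1 27 > Finance/T1 23 > Facilities/T2 22 > Finance/T2 21 > Design/T2 12 > Ops/T1 11 > Ops/T2 9 > Support/T2 3.
Fill Design T1 block (30 at 29) → 95 left.
Facilities/T1 (28): +15 → 80 left.
Fill Support T1 block (45 at 27) → 35 left.
Finance/T1 (23): +15 → 20 left.
Fill Facilities T2 block (15 at 22) → 5 left.
Finance T2 at 21: only 5 left, fill 5.
Total = 29×30 + 28×15 + 27×45 + 23×15 + 22×15 + 21×5 = 3285.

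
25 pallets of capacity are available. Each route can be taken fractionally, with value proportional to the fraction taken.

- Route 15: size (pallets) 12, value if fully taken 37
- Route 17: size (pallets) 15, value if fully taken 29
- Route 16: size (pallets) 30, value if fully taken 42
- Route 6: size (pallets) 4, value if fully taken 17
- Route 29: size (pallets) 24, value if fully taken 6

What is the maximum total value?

Best value per unit of size first: Route 6 17/4≈4.25, Route 15 37/12≈3.08, Route 17 29/15≈1.93, Route 16 42/30≈1.4, Route 29 6/24≈0.25.
Take all of Route 6 (4 pallets, value 17) ; 21 pallets left.
All 12 pallets of Route 15 fit (value 37) ; 9 remain.
9 pallets left: a 9/15 share of Route 17 gives 29×9/15 = 17.4.
Total value = 71.4.

71.4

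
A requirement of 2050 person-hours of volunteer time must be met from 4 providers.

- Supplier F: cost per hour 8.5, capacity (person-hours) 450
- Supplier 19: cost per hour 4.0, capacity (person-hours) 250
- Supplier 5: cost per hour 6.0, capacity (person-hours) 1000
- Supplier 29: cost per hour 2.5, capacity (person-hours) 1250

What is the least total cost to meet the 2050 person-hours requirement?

Fill from the cheapest provider first.
Supplier 29 (2.5): use full 1250 → 800 person-hours to go.
Supplier 19 (4.0): use full 250 → 550 person-hours to go.
Supplier 5 at 6.0: take 550 of its 1000 → requirement met.
Supplier F: unused.
Cost = 1250×2.5 + 250×4.0 + 550×6.0 = 7425.

7425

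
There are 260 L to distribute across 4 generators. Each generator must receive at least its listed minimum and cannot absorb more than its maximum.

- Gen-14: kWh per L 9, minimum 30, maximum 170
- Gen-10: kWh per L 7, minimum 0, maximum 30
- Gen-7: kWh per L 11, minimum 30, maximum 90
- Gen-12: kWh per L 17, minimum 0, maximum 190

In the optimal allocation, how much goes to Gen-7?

Meeting every minimum uses 30+0+30+0 = 60 L, leaving 200.
Rank by kWh per L: Gen-12 17 > Gen-7 11 > Gen-14 9 > Gen-10 7.
Gen-12 takes 190 more to reach its cap of 190 → 10 left.
Gen-7 has room for 60 more but only 10 remain, so it gets 40.

40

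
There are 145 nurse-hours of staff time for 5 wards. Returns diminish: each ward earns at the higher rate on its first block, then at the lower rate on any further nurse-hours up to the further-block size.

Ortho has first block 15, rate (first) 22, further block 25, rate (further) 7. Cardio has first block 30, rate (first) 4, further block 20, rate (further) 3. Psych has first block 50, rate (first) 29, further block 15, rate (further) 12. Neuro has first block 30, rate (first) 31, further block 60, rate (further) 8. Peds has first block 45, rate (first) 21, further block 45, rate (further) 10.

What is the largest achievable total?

3715

Order all 10 blocks by rate: Neuro/first 31 > Psych/first 29 > Ortho/first 22 > Peds/first 21 > Psych/second 12 > Peds/second 10 > Neuro/second 8 > Ortho/second 7 > Cardio/first 4 > Cardio/second 3.
Fill Neuro first block (30 at 31) ; 115 left.
Fill Psych first block (50 at 29) ; 65 left.
Ortho first at 22: fill all 15 ; 50 left.
Fill Peds first block (45 at 21) ; 5 left.
5 remain; put them into Psych second at 12.
Total = 31×30 + 29×50 + 22×15 + 21×45 + 12×5 = 3715.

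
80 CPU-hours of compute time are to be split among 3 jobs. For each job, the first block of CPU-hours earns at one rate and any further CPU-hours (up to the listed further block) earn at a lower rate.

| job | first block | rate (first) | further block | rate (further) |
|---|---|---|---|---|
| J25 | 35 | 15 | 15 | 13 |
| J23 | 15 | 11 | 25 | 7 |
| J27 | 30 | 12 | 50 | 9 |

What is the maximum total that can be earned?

Treat each block as its own option and order by rate: J25/T1 15 > J25/T2 13 > J27/T1 12 > J23/T1 11 > J27/T2 9 > J23/T2 7.
J25/T1 (15): +35 ; 45 left.
Fill J25 T2 block (15 at 13) ; 30 left.
Fill J27 T1 block (30 at 12) ; 0 left.
Total = 15×35 + 13×15 + 12×30 = 1080.

1080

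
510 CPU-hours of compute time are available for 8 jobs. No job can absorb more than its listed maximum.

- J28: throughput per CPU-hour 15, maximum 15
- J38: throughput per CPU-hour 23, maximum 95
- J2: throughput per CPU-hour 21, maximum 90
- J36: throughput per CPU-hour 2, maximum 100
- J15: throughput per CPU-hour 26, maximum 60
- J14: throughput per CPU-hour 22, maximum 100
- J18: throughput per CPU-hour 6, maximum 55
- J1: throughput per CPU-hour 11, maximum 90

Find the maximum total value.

9390

Order the jobs by throughput per CPU-hour: J15 26 > J38 23 > J14 22 > J2 21 > J28 15 > J1 11 > J18 6 > J36 2.
Give J15 60 to hit its cap of 60 — 450 left.
J38: +95 to 95 (cap) — 355 left.
J14: +100 to 100 (cap) — 255 left.
J2 takes 90 to reach its cap of 90 — 165 left.
J28: +15 to 15 (cap) — 150 left.
J1 takes 90 to reach its cap of 90 — 60 left.
Give J18 55 to hit its cap of 55 — 5 left.
J36 has room for 100 but only 5 remain, so it gets 5.
Total = 15×15 + 23×95 + 21×90 + 2×5 + 26×60 + 22×100 + 6×55 + 11×90 = 9390.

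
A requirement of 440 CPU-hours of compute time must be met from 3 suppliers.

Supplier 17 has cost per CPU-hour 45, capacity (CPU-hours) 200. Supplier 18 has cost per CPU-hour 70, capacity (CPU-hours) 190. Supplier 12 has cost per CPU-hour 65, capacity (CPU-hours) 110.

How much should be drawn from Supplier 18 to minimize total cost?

130

Fill from the cheapest supplier first.
Take 200 from Supplier 17 at 45 → need 240 more.
Take 110 from Supplier 12 at 65 → need 130 more.
Take 130 from Supplier 18 at 70 to finish.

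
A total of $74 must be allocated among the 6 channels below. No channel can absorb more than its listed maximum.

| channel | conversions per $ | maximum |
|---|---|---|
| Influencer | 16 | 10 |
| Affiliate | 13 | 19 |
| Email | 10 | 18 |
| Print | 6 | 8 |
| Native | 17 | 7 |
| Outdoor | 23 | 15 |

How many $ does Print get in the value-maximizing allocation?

Order the channels by conversions per $: Outdoor 23 > Native 17 > Influencer 16 > Affiliate 13 > Email 10 > Print 6.
Give Outdoor 15 to hit its cap of 15 ; 59 left.
Give Native 7 to hit its cap of 7 ; 52 left.
Influencer: +10 to 10 (cap) ; 42 left.
Affiliate: +19 to 19 (cap) ; 23 left.
Give Email 18 to hit its cap of 18 ; 5 left.
Only 5 left; Print takes them to reach 5.

5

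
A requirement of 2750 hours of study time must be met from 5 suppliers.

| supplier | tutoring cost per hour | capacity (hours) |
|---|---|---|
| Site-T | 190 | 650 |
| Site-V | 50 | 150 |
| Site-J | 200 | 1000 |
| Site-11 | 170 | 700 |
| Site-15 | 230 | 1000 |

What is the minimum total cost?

507500

Use suppliers in increasing cost order.
Site-V (50): use full 150 — 2600 hours to go.
Site-11 at 170: take all 700 hours — 1900 still needed.
Site-T at 190: take all 650 hours — 1250 still needed.
Take 1000 from Site-J at 200 — need 250 more.
Take 250 from Site-15 at 230 to finish.
Cost = 150×50 + 700×170 + 650×190 + 1000×200 + 250×230 = 507500.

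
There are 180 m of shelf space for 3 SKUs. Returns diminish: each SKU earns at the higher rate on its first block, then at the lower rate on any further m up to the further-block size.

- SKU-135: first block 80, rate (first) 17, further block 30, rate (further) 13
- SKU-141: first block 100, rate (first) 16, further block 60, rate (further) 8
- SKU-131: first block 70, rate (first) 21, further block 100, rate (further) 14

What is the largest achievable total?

3310

Rank every tier by rate: SKU-131/T1 21 > SKU-135/T1 17 > SKU-141/T1 16 > SKU-131/T2 14 > SKU-135/T2 13 > SKU-141/T2 8.
SKU-131 T1 at 21: fill all 70 ; 110 left.
SKU-135 T1 at 17: fill all 80 ; 30 left.
30 remain; put them into SKU-141 T1 at 16.
Total = 21×70 + 17×80 + 16×30 = 3310.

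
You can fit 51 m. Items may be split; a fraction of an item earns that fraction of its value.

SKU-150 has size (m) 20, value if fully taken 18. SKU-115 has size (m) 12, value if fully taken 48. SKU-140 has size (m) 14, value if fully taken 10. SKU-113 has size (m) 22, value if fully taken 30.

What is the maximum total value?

93.3

Sort by value density: SKU-115 48/12≈4, SKU-113 30/22≈1.36, SKU-150 18/20≈0.9, SKU-140 10/14≈0.714.
SKU-115: take in full, 12 m for value 48 — 39 left.
SKU-113: take in full, 22 m for value 30 — 17 left.
Only 17 m remain; take 17/20 of SKU-150 for value 18×17/20 = 15.3.
Total value = 93.3.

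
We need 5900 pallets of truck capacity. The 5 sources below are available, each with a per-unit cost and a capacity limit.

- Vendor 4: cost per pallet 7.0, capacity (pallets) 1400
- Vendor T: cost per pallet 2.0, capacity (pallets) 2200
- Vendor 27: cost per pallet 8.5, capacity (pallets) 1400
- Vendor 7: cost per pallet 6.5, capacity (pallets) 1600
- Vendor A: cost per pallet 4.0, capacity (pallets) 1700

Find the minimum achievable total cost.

Fill from the cheapest source first.
Vendor T (2.0): use full 2200 ; 3700 pallets to go.
Vendor A (4.0): use full 1700 ; 2000 pallets to go.
Vendor 7 at 6.5: take all 1600 pallets ; 400 still needed.
Vendor 4 at 7.0: take 400 of its 1400 ; requirement met.
Vendor 27: unused.
Cost = 2200×2.0 + 1700×4.0 + 1600×6.5 + 400×7.0 = 24400.

24400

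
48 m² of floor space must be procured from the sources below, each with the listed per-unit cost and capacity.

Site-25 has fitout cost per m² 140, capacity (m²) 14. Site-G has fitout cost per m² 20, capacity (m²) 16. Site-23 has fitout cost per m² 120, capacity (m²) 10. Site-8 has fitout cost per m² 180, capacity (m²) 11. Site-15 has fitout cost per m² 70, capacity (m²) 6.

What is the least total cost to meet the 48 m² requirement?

4260

Use sources in increasing cost order.
Site-G (20): use full 16 — 32 m² to go.
Take 6 from Site-15 at 70 — need 26 more.
Site-23 at 120: take all 10 m² — 16 still needed.
Site-25 (140): use full 14 — 2 m² to go.
Take 2 from Site-8 at 180 to finish.
Cost = 16×20 + 6×70 + 10×120 + 14×140 + 2×180 = 4260.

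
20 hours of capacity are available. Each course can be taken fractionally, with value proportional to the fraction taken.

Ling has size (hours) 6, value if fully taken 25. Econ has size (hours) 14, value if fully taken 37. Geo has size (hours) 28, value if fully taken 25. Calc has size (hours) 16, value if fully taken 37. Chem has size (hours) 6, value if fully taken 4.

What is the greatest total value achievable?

Sort by value density: Ling 25/6≈4.17, Econ 37/14≈2.64, Calc 37/16≈2.31, Geo 25/28≈0.893, Chem 4/6≈0.667.
Take all of Ling (6 hours, value 25) ; 14 hours left.
All 14 hours of Econ fit (value 37) ; 0 remain.
Total value = 62.

62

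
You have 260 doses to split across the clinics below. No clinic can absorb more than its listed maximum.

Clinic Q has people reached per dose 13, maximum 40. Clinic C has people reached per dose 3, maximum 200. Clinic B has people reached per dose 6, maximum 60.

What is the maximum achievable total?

1360

Highest people reached per dose first: Clinic Q 13 > Clinic B 6 > Clinic C 3.
Clinic Q: +40 to 40 (cap) → 220 left.
Give Clinic B 60 to hit its cap of 60 → 160 left.
Clinic C has room for 200 but only 160 remain, so it gets 160.
Total = 13×40 + 3×160 + 6×60 = 1360.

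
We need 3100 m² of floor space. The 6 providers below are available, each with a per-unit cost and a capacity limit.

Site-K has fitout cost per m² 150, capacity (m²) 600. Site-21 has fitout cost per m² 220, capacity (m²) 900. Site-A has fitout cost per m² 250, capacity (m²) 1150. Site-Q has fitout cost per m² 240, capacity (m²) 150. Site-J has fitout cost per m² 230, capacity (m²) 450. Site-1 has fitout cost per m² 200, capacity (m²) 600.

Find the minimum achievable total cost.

Fill from the cheapest provider first.
Site-K at 150: take all 600 m² — 2500 still needed.
Site-1 at 200: take all 600 m² — 1900 still needed.
Site-21 (220): use full 900 — 1000 m² to go.
Site-J (230): use full 450 — 550 m² to go.
Take 150 from Site-Q at 240 — need 400 more.
Take 400 from Site-A at 250 to finish.
Cost = 600×150 + 600×200 + 900×220 + 450×230 + 150×240 + 400×250 = 647500.

647500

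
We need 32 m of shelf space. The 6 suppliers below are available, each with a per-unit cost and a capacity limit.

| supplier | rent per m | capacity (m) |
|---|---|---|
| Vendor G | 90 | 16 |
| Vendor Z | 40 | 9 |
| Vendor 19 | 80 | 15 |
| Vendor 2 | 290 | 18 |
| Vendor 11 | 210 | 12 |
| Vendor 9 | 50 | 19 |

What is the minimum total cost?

1630

Fill from the cheapest supplier first.
Vendor Z (40): use full 9 ; 23 m to go.
Vendor 9 at 50: take all 19 m ; 4 still needed.
Take 4 from Vendor 19 at 80 to finish.
Vendor G, Vendor 11, Vendor 2: unused.
Cost = 9×40 + 19×50 + 4×80 = 1630.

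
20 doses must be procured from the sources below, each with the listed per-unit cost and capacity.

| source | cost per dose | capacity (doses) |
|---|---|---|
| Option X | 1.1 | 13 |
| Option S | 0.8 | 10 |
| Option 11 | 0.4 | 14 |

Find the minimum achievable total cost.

Use sources in increasing cost order.
Option 11 (0.4): use full 14 — 6 doses to go.
Option S (0.8): take the remaining 6 — done.
Option X: unused.
Cost = 14×0.4 + 6×0.8 = 10.4.

10.4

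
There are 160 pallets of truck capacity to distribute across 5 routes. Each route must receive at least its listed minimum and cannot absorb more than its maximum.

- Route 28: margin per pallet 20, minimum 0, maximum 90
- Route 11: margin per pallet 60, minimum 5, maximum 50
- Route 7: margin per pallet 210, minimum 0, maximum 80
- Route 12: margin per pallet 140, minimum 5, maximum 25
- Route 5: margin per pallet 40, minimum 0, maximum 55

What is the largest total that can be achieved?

Meeting every minimum uses 0+5+0+5+0 = 10 pallets, leaving 150.
Order the routes by margin per pallet: Route 7 210 > Route 12 140 > Route 11 60 > Route 5 40 > Route 28 20.
Route 7: +80 to 80 (cap) ; 70 left.
Route 12: +20 to 25 (cap) ; 50 left.
Route 11: +45 to 50 (cap) ; 5 left.
Route 5: +5 (room for 55) → 5. Pool exhausted.
Total = 60×50 + 210×80 + 140×25 + 40×5 = 23500.

23500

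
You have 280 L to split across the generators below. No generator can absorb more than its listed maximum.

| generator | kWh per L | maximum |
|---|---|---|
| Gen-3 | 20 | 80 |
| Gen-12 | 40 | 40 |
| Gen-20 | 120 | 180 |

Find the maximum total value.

24400

Highest kWh per L first: Gen-20 120 > Gen-12 40 > Gen-3 20.
Gen-20: +180 to 180 (cap) → 100 left.
Gen-12 takes 40 to reach its cap of 40 → 60 left.
Gen-3 has room for 80 but only 60 remain, so it gets 60.
Total = 20×60 + 40×40 + 120×180 = 24400.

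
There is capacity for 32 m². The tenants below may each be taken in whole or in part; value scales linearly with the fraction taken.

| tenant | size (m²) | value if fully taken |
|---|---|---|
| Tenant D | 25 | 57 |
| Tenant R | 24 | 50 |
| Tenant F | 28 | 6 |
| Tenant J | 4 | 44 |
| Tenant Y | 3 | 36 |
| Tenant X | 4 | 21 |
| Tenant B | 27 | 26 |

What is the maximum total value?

148.88

Sort by value density: Tenant Y 36/3≈12, Tenant J 44/4≈11, Tenant X 21/4≈5.25, Tenant D 57/25≈2.28, Tenant R 50/24≈2.08, Tenant B 26/27≈0.963, Tenant F 6/28≈0.214.
All 3 m² of Tenant Y fit (value 36) — 29 remain.
Tenant J: take in full, 4 m² for value 44 — 25 left.
All 4 m² of Tenant X fit (value 21) — 21 remain.
21 m² left: a 21/25 share of Tenant D gives 57×21/25 = 47.88.
Total value = 148.88.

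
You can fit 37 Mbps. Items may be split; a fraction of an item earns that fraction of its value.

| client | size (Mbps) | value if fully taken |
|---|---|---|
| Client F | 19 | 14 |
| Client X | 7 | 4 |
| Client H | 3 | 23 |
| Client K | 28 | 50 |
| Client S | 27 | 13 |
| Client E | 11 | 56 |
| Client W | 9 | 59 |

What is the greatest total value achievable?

Sort by value density: Client H 23/3≈7.67, Client W 59/9≈6.56, Client E 56/11≈5.09, Client K 50/28≈1.79, Client F 14/19≈0.737, Client X 4/7≈0.571, Client S 13/27≈0.481.
Client H: take in full, 3 Mbps for value 23 → 34 left.
Take all of Client W (9 Mbps, value 59) → 25 Mbps left.
Client E: take in full, 11 Mbps for value 56 → 14 left.
14 Mbps left: a 14/28 share of Client K gives 50×14/28 = 25.
Total value = 163.

163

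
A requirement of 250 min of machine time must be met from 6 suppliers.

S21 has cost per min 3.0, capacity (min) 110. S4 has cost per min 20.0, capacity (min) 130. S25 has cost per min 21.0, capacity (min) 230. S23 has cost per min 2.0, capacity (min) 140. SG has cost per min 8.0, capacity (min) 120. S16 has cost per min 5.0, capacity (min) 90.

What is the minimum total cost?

610

Cheapest first:
Take 140 from S23 at 2.0 — need 110 more.
Take 110 from S21 at 3.0 — need 0 more.
S16, SG, S4, S25: unused.
Cost = 140×2.0 + 110×3.0 = 610.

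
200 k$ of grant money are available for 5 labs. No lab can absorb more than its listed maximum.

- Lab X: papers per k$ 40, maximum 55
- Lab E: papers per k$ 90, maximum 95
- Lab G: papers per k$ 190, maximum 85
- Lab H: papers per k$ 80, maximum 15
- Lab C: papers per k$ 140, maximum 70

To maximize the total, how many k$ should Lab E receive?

45

Highest papers per k$ first: Lab G 190 > Lab C 140 > Lab E 90 > Lab H 80 > Lab X 40.
Give Lab G 85 to hit its cap of 85 ; 115 left.
Lab C: +70 to 70 (cap) ; 45 left.
Lab E: +45 (room for 95) → 45. Pool exhausted.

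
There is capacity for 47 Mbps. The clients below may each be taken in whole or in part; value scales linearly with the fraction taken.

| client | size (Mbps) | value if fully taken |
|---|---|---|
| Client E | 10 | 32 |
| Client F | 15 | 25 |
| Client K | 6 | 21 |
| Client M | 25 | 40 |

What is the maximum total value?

Best value per unit of size first: Client K 21/6≈3.5, Client E 32/10≈3.2, Client F 25/15≈1.67, Client M 40/25≈1.6.
All 6 Mbps of Client K fit (value 21) → 41 remain.
All 10 Mbps of Client E fit (value 32) → 31 remain.
Client F: take in full, 15 Mbps for value 25 → 16 left.
Fill the last 16 Mbps with part of Client M: 16/25 of it earns 25.6.
Total value = 103.6.

103.6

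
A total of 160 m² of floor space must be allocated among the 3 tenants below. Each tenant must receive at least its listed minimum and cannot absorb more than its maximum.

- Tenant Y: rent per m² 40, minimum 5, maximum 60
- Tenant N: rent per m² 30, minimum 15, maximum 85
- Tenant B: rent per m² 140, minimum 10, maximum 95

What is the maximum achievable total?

Meeting every minimum uses 5+15+10 = 30 m², leaving 130.
Rank by rent per m²: Tenant B 140 > Tenant Y 40 > Tenant N 30.
Tenant B takes 85 more to reach its cap of 95 → 45 left.
Tenant Y: +45 (room for 55) → 50. Pool exhausted.
Total = 40×50 + 30×15 + 140×95 = 15750.

15750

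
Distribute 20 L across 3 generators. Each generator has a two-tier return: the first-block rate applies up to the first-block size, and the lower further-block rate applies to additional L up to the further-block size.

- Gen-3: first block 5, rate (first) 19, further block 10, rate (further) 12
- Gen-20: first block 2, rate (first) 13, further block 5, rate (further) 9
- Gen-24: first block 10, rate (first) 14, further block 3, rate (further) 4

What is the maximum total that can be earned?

Treat each block as its own option and order by rate: Gen-3/T1 19 > Gen-24/T1 14 > Gen-20/T1 13 > Gen-3/T2 12 > Gen-20/T2 9 > Gen-24/T2 4.
Fill Gen-3 T1 block (5 at 19) — 15 left.
Fill Gen-24 T1 block (10 at 14) — 5 left.
Gen-20/T1 (13): +2 — 3 left.
3 remain; put them into Gen-3 T2 at 12.
Total = 19×5 + 14×10 + 13×2 + 12×3 = 297.

297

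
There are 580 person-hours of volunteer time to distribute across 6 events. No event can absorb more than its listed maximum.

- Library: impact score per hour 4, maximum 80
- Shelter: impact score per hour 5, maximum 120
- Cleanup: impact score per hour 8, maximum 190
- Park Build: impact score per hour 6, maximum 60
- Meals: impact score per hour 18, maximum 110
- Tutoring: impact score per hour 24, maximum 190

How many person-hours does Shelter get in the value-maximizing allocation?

30

Rank by impact score per hour: Tutoring 24 > Meals 18 > Cleanup 8 > Park Build 6 > Shelter 5 > Library 4.
Tutoring takes 190 to reach its cap of 190 — 390 left.
Meals takes 110 to reach its cap of 110 — 280 left.
Give Cleanup 190 to hit its cap of 190 — 90 left.
Park Build: +60 to 60 (cap) — 30 left.
Shelter has room for 120 but only 30 remain, so it gets 30.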